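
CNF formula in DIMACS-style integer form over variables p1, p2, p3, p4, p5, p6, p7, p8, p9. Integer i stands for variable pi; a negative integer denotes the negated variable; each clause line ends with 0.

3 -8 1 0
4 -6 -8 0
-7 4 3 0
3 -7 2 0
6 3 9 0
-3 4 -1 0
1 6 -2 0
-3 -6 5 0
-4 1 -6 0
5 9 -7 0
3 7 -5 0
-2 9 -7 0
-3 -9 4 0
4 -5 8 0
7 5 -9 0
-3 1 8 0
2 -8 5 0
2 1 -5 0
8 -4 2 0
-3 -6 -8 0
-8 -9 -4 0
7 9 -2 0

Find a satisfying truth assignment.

Set p1 = True and propagate.
Branch on p2: take p2 = True.
Try p3 = True.
  then p4 is forced to True.
The remaining clauses are satisfied by p5 = True, p6 = False, p7 = True, p8 = False, p9 = True.

p1=True, p2=True, p3=True, p4=True, p5=True, p6=False, p7=True, p8=False, p9=True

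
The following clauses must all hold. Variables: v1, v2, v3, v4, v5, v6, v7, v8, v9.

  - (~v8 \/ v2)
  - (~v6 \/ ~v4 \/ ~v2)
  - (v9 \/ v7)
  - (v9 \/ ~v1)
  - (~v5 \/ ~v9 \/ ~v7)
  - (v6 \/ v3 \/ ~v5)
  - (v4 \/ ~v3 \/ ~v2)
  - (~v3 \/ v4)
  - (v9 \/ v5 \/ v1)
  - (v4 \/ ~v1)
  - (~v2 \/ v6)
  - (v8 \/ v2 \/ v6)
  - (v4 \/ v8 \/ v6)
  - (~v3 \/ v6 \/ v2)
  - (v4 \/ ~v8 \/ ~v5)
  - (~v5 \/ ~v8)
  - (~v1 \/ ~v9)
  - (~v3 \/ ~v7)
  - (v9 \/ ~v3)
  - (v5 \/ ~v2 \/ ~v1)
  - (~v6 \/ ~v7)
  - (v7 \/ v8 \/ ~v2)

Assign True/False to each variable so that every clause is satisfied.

v1=False, v2=False, v3=False, v4=False, v5=True, v6=True, v7=False, v8=False, v9=True

Branch on v1: take v1 = False.
Branch on v2: take v2 = False.
  then v8 is forced to False.
  then v6 is forced to True.
  then v7 is forced to False.
  then v9 is forced to True.
Try v3 = False.
v4, v5 are now unconstrained; take v4 = False, v5 = True.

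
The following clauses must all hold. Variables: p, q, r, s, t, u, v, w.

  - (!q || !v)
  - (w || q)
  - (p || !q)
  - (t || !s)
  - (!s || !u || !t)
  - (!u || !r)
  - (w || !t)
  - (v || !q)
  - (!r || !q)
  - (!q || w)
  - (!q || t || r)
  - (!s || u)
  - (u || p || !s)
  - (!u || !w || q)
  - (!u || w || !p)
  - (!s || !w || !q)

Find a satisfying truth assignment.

p=F  q=F  r=T  s=F  t=T  u=F  v=T  w=T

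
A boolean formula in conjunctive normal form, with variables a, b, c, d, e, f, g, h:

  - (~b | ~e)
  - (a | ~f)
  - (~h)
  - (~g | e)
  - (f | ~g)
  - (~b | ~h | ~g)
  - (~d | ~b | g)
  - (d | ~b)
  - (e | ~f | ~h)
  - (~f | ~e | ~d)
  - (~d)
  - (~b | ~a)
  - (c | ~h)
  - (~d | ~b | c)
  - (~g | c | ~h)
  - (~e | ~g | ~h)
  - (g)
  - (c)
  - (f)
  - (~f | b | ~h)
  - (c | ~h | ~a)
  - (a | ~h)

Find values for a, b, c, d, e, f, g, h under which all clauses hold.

The clause (~h) is unit: h must be False.
Unit propagation: (~d) forces d = False.
The clause (~b) is unit: b must be False.
Unit propagation: (g) forces g = True.
The clause (e) is unit: e must be True.
Unit propagation: (f) forces f = True.
The clause (a) is unit: a must be True.
The clause (c) is unit: c must be True.

a = True, b = False, c = True, d = False, e = True, f = True, g = True, h = False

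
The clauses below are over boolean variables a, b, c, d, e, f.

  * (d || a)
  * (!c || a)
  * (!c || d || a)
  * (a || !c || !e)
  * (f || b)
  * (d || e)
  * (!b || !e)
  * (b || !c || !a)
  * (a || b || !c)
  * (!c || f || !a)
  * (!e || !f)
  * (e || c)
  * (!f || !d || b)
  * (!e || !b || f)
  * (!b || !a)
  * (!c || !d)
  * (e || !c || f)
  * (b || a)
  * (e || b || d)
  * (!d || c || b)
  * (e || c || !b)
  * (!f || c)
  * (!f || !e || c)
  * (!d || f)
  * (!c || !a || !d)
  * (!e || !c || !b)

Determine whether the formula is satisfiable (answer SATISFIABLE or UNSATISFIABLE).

UNSATISFIABLE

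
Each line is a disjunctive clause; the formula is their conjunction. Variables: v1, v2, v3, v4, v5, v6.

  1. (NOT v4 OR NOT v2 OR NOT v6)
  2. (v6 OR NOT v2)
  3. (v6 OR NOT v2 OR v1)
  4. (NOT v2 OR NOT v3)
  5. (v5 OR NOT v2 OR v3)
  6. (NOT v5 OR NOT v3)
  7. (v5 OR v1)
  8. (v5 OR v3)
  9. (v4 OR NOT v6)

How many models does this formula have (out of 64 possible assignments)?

Split on v2, then v3.
  v2=T, v3=T: a clause becomes empty — 0.
  v2=T, v3=F: a clause becomes empty — 0.
  v2=F, v3=T: remaining (v1,v4,v5,v6) ∈ {(T,F,F,F); (T,T,F,F); (T,T,F,T)} — 3.
  v2=F, v3=F: v1 free; 3 ways for (v4,v5,v6) × 2^1 = 6.
Total: 0 + 0 + 3 + 6 = 9.

9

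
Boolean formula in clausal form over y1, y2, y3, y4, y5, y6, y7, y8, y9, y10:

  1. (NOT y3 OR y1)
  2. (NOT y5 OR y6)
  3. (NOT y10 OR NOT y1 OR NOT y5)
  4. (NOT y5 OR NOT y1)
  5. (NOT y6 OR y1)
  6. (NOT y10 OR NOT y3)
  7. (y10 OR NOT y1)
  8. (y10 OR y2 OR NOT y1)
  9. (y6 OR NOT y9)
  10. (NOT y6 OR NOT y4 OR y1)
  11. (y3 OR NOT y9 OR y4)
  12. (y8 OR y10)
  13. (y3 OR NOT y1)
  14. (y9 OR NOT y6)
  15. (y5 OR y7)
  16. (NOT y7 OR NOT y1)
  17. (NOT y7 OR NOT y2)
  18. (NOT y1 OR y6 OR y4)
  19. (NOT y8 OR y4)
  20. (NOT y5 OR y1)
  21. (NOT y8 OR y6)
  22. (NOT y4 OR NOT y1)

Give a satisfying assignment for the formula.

y1 = 0  y2 = 0  y3 = 0  y4 = 1  y5 = 0  y6 = 0  y7 = 1  y8 = 0  y9 = 0  y10 = 1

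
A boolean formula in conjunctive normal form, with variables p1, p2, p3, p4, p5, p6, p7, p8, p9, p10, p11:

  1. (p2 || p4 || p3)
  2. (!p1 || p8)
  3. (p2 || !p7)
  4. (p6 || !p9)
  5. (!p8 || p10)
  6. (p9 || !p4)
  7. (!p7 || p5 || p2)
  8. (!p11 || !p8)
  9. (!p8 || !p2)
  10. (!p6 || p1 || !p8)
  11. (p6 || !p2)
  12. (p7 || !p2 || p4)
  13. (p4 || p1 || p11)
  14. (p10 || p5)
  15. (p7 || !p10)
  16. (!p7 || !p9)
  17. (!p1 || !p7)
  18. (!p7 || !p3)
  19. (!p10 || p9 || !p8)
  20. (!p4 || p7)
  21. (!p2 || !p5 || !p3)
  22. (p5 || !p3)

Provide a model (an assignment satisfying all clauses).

p1=F, p2=T, p3=F, p4=F, p5=F, p6=T, p7=T, p8=F, p9=F, p10=T, p11=T

Try p1 = False.
Branch on p2: take p2 = True.
  then p8 is forced to False.
  then p6 is forced to True.
The remaining clauses are satisfied by p3 = False, p4 = False, p5 = False, p7 = True, p9 = False, p10 = True, p11 = True.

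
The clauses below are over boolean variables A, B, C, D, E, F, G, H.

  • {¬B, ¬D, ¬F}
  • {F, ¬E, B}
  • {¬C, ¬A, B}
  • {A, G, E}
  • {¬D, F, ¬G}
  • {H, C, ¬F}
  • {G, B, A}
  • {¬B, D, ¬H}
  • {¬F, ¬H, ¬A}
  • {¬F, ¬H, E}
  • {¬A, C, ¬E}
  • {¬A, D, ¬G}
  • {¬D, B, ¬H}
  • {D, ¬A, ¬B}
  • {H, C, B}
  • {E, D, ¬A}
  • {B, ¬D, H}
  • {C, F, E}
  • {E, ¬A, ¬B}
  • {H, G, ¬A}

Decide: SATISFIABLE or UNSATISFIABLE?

SATISFIABLE

Try A = False.
The remaining clauses are satisfied by B = True, C = True, D = False, E = True, F = True, G = True, H = False.
Every clause has at least one true literal under this assignment.
So A=F, B=T, C=T, D=F, E=T, F=T, G=T, H=F is a satisfying assignment.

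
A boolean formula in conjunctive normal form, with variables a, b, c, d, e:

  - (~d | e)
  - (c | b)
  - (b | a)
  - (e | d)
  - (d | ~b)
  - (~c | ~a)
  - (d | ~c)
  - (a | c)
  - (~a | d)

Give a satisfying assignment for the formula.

Pure literal: e appears only positively; assign e = True.
Set a = True and propagate.
  then c is forced to False.
  then b is forced to True.
  then d is forced to True.

a=True, b=True, c=False, d=True, e=True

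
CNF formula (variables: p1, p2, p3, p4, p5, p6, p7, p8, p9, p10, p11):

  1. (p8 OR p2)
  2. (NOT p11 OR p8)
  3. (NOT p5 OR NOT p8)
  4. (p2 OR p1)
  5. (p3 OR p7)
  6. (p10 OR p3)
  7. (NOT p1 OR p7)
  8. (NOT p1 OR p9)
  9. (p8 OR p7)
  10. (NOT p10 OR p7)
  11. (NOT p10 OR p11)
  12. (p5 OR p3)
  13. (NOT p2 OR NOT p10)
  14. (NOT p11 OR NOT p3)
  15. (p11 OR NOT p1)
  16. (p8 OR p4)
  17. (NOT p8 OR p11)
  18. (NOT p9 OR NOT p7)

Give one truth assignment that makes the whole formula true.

p1=False, p2=True, p3=True, p4=True, p5=True, p6=True, p7=True, p8=False, p9=False, p10=False, p11=False

Pure literal: p4 appears only positively; assign p4 = True.
Try p1 = False.
  then p2 is forced to True.
  then p10 is forced to False.
  then p3 is forced to True.
  then p11 is forced to False.
  then p8 is forced to False.
  then p7 is forced to True.
  then p9 is forced to False.
p5, p6 are now unconstrained; take p5 = True, p6 = True.
Every clause has at least one true literal under this assignment.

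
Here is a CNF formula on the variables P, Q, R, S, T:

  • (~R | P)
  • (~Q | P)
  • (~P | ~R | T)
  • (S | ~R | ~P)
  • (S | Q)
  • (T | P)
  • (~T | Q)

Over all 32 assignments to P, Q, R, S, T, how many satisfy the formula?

Satisfying assignments:
  P=T Q=F R=F S=T T=F
  P=T Q=T R=F S=F T=F
  P=T Q=T R=F S=F T=T
  P=T Q=T R=F S=T T=F
  P=T Q=T R=F S=T T=T
  P=T Q=T R=T S=T T=T
That's 6 in total.

6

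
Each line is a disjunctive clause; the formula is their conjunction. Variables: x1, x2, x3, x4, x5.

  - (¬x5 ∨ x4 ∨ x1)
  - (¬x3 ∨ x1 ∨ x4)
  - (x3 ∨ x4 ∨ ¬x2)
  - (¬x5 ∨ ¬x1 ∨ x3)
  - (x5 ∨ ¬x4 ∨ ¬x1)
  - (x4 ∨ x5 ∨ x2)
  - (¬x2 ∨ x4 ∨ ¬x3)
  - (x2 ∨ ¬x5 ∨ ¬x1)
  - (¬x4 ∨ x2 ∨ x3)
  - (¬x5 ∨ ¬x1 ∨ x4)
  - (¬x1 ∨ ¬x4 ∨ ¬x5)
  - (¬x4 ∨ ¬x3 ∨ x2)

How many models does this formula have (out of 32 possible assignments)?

Satisfying assignments:
  x1=F x2=T x3=F x4=T x5=F
  x1=F x2=T x3=F x4=T x5=T
  x1=F x2=T x3=T x4=T x5=F
  x1=F x2=T x3=T x4=T x5=T
That's 4 in total.

4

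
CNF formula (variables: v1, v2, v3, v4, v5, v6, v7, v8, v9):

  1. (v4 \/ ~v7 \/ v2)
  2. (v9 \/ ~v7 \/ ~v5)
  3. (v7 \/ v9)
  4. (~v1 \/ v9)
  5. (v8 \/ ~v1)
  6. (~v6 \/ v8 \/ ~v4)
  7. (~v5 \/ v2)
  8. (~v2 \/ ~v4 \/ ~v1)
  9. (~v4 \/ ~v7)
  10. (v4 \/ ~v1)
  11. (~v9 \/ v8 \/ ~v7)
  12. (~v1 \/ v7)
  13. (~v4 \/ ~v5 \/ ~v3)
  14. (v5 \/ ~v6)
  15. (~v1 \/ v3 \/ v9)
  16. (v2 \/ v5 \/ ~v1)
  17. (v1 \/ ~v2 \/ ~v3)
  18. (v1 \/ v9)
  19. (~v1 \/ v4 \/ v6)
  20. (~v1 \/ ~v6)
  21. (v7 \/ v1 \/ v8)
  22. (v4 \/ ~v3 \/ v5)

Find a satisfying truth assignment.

v1=False  v2=True  v3=False  v4=False  v5=False  v6=False  v7=False  v8=True  v9=True

Check each clause:
  1. (v2 \/ v4 \/ ~v7) — ~v7 is true.
  2. (v9 \/ ~v7 \/ ~v5) — v9 is true.
  3. (v9 \/ v7) — v9 is true.
  4. (v9 \/ ~v1) — v9 is true.
  5. (~v1 \/ v8) — v8 is true.
  6. (v8 \/ ~v6 \/ ~v4) — v8 is true.
  7. (~v5 \/ v2) — v2 is true.
  8. (~v4 \/ ~v2 \/ ~v1) — ~v4 is true.
  9. (~v4 \/ ~v7) — ~v7 is true.
  10. (v4 \/ ~v1) — ~v1 is true.
  11. (v8 \/ ~v9 \/ ~v7) — v8 is true.
  12. (~v1 \/ v7) — ~v1 is true.
  13. (~v5 \/ ~v3 \/ ~v4) — ~v5 is true.
  14. (~v6 \/ v5) — ~v6 is true.
  15. (v3 \/ v9 \/ ~v1) — v9 is true.
  16. (~v1 \/ v5 \/ v2) — v2 is true.
  17. (~v2 \/ v1 \/ ~v3) — ~v3 is true.
  18. (v1 \/ v9) — v9 is true.
  19. (v4 \/ v6 \/ ~v1) — ~v1 is true.
  20. (~v1 \/ ~v6) — ~v6 is true.
  21. (v1 \/ v7 \/ v8) — v8 is true.
  22. (v5 \/ ~v3 \/ v4) — ~v3 is true.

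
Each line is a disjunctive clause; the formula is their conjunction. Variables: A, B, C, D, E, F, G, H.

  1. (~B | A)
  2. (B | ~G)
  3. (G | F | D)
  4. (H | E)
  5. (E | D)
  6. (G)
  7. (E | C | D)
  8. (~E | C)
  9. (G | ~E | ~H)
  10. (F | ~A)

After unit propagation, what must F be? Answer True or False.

True

(G) stands alone — G = True.
In (B | ~G), ~G is now false; B must hold, so B = True.
(A | ~B): since B = True, the clause reduces to (A). A = True.
From (~A | F) and A = True: F = True.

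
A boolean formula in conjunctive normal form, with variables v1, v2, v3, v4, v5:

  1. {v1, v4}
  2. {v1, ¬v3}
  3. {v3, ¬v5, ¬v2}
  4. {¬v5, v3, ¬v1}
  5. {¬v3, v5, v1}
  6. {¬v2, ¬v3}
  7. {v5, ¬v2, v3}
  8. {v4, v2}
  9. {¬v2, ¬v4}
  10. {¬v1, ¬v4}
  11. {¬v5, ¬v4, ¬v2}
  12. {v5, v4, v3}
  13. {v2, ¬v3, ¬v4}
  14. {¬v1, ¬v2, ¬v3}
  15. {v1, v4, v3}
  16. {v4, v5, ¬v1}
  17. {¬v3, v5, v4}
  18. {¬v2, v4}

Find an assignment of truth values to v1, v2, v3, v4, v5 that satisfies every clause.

v1=F, v2=F, v3=F, v4=T, v5=F

Check each clause:
  1. {v4, v1} — v4 is true.
  2. {v1, ¬v3} — ¬v3 is true.
  3. {¬v2, ¬v5, v3} — ¬v2 is true.
  4. {¬v5, v3, ¬v1} — ¬v1 is true.
  5. {v1, v5, ¬v3} — ¬v3 is true.
  6. {¬v2, ¬v3} — ¬v3 is true.
  7. {¬v2, v5, v3} — ¬v2 is true.
  8. {v4, v2} — v4 is true.
  9. {¬v2, ¬v4} — ¬v2 is true.
  10. {¬v1, ¬v4} — ¬v1 is true.
  11. {¬v2, ¬v5, ¬v4} — ¬v5 is true.
  12. {v5, v4, v3} — v4 is true.
  13. {¬v3, ¬v4, v2} — ¬v3 is true.
  14. {¬v3, ¬v1, ¬v2} — ¬v3 is true.
  15. {v4, v3, v1} — v4 is true.
  16. {v4, ¬v1, v5} — v4 is true.
  17. {v5, v4, ¬v3} — ¬v3 is true.
  18. {v4, ¬v2} — v4 is true.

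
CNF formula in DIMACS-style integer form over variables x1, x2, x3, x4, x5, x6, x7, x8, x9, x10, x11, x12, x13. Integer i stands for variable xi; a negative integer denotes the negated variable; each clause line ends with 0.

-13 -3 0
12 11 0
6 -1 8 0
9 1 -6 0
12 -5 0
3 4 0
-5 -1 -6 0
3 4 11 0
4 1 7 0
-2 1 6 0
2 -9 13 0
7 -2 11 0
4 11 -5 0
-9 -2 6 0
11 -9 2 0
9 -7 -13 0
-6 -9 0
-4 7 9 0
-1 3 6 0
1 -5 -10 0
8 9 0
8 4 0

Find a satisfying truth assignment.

x1 = True, x2 = True, x3 = True, x4 = True, x5 = False, x6 = True, x7 = True, x8 = True, x9 = False, x10 = False, x11 = False, x12 = True, x13 = False

Check each clause:
  1. {¬x13, ¬x3} — ¬x13 is true.
  2. {x12, x11} — x12 is true.
  3. {x8, x6, ¬x1} — x8 is true.
  4. {x9, x1, ¬x6} — x1 is true.
  5. {x12, ¬x5} — ¬x5 is true.
  6. {x3, x4} — x3 is true.
  7. {¬x5, ¬x6, ¬x1} — ¬x5 is true.
  8. {x11, x3, x4} — x3 is true.
  9. {x4, x1, x7} — x1 is true.
  10. {x6, x1, ¬x2} — x1 is true.
  11. {x2, x13, ¬x9} — x2 is true.
  12. {x7, x11, ¬x2} — x7 is true.
  13. {x11, ¬x5, x4} — x4 is true.
  14. {¬x9, x6, ¬x2} — x6 is true.
  15. {¬x9, x11, x2} — x2 is true.
  16. {¬x7, x9, ¬x13} — ¬x13 is true.
  17. {¬x9, ¬x6} — ¬x9 is true.
  18. {x7, ¬x4, x9} — x7 is true.
  19. {¬x1, x6, x3} — x3 is true.
  20. {¬x5, ¬x10, x1} — x1 is true.
  21. {x8, x9} — x8 is true.
  22. {x4, x8} — x8 is true.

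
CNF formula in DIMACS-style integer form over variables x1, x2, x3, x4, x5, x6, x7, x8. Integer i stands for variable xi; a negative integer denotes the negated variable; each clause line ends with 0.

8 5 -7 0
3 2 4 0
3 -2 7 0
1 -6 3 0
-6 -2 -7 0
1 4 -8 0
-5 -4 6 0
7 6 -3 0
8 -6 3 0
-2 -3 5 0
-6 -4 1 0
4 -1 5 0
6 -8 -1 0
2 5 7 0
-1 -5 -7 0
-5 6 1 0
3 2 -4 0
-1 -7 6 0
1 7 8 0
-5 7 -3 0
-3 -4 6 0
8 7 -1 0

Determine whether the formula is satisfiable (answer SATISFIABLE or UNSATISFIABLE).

SATISFIABLE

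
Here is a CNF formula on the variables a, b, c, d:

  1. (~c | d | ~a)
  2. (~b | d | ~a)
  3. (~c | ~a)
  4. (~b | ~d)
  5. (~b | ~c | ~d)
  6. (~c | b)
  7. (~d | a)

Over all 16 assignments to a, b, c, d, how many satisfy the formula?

The models are:
  a=0 b=0 c=0 d=0
  a=0 b=1 c=0 d=0
  a=0 b=1 c=1 d=0
  a=1 b=0 c=0 d=0
  a=1 b=0 c=0 d=1
That's 5 in total.

5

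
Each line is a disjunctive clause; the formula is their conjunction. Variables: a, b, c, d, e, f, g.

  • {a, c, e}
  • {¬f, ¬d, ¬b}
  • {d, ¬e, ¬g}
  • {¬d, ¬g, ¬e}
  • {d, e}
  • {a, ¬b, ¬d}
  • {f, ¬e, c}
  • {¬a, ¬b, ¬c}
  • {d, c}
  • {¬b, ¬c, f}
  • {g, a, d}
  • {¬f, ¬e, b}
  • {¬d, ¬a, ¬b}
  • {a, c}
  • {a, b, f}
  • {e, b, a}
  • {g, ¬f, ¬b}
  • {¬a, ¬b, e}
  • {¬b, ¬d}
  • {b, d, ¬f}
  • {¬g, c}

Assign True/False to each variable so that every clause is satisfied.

a=T, b=F, c=T, d=T, e=F, f=T, g=T

Check each clause:
  1. {a, c, e} — a is true.
  2. {¬b, ¬f, ¬d} — ¬b is true.
  3. {d, ¬e, ¬g} — ¬e is true.
  4. {¬g, ¬d, ¬e} — ¬e is true.
  5. {e, d} — d is true.
  6. {¬b, ¬d, a} — a is true.
  7. {f, ¬e, c} — c is true.
  8. {¬b, ¬c, ¬a} — ¬b is true.
  9. {c, d} — c is true.
  10. {f, ¬c, ¬b} — ¬b is true.
  11. {g, d, a} — a is true.
  12. {b, ¬e, ¬f} — ¬e is true.
  13. {¬b, ¬a, ¬d} — ¬b is true.
  14. {c, a} — a is true.
  15. {b, a, f} — a is true.
  16. {e, a, b} — a is true.
  17. {¬f, ¬b, g} — ¬b is true.
  18. {e, ¬a, ¬b} — ¬b is true.
  19. {¬d, ¬b} — ¬b is true.
  20. {d, b, ¬f} — d is true.
  21. {c, ¬g} — c is true.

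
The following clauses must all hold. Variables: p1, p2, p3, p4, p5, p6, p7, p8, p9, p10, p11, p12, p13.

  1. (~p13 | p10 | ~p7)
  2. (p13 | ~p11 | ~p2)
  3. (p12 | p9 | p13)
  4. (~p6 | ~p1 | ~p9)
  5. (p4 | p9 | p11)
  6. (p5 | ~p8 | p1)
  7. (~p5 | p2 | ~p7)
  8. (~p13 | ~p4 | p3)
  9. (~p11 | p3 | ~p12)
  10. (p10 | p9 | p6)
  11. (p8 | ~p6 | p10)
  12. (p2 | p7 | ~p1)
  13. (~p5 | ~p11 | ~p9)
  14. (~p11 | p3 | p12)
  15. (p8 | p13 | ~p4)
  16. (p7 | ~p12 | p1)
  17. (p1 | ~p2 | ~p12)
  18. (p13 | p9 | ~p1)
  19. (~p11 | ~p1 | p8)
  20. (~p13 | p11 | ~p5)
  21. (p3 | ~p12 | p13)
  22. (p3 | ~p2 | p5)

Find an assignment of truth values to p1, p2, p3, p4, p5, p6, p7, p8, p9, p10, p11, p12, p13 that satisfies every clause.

Pure literal: p3 appears only positively; assign p3 = True.
Branch on p1: take p1 = False.
For the remaining variables, p2 = False, p4 = False, p5 = True, p6 = False, p7 = False, p8 = False, p9 = True, p10 = False, p11 = False, p12 = False, p13 = False works.
Check each clause:
  1. (~p13 | p10 | ~p7) — ~p7 is true.
  2. (~p2 | ~p11 | p13) — ~p11 is true.
  3. (p9 | p13 | p12) — p9 is true.
  4. (~p9 | ~p6 | ~p1) — ~p6 is true.
  5. (p11 | p9 | p4) — p9 is true.
  6. (~p8 | p5 | p1) — ~p8 is true.
  7. (p2 | ~p7 | ~p5) — ~p7 is true.
  8. (~p13 | ~p4 | p3) — p3 is true.
  9. (~p12 | ~p11 | p3) — p3 is true.
  10. (p6 | p10 | p9) — p9 is true.
  11. (~p6 | p10 | p8) — ~p6 is true.
  12. (p7 | ~p1 | p2) — ~p1 is true.
  13. (~p5 | ~p11 | ~p9) — ~p11 is true.
  14. (p3 | p12 | ~p11) — p3 is true.
  15. (~p4 | p8 | p13) — ~p4 is true.
  16. (~p12 | p1 | p7) — ~p12 is true.
  17. (p1 | ~p2 | ~p12) — ~p12 is true.
  18. (p13 | p9 | ~p1) — p9 is true.
  19. (p8 | ~p1 | ~p11) — ~p11 is true.
  20. (p11 | ~p13 | ~p5) — ~p13 is true.
  21. (p3 | ~p12 | p13) — p3 is true.
  22. (p5 | ~p2 | p3) — p3 is true.

p1=F, p2=F, p3=T, p4=F, p5=T, p6=F, p7=F, p8=F, p9=T, p10=F, p11=F, p12=F, p13=F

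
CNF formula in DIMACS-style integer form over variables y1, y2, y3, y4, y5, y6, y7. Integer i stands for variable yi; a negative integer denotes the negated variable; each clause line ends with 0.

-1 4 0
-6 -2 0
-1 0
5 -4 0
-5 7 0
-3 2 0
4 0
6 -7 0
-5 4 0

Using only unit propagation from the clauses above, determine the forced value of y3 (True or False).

False

(!y1) stands alone — y1 = False.
Unit clause (y4) sets y4 = True.
In (!y4 || y5), !y4 is now false; y5 must hold, so y5 = True.
(y7 || !y5): since y5 = True, the clause reduces to (y7). y7 = True.
From (y6 || !y7) and y7 = True: y6 = True.
In (!y2 || !y6), !y6 is now false; !y2 must hold, so y2 = False.
In (!y3 || y2), y2 is now false; !y3 must hold, so y3 = False.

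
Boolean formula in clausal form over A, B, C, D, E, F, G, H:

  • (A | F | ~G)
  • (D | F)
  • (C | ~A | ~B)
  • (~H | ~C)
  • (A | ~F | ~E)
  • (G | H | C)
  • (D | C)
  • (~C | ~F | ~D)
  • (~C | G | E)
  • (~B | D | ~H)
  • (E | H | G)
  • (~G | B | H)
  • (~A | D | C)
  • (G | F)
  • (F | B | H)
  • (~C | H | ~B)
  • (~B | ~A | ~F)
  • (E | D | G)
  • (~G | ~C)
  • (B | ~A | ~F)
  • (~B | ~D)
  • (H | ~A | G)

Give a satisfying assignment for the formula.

A = F, B = F, C = F, D = T, E = F, F = T, G = T, H = T

Try A = False.
Branch on B: take B = False.
Try C = False.
  then D is forced to True.
The remaining clauses are satisfied by E = False, F = True, G = True, H = True.
Every clause has at least one true literal under this assignment.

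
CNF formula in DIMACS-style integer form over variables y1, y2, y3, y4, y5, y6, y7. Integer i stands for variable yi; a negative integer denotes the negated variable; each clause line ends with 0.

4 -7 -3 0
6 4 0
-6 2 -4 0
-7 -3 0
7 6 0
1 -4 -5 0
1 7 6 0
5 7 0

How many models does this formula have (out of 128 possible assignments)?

27

Split on y7, then y4.
  y7=1, y4=1: 9 of the 32 assignments to (y1,y2,y3,y5,y6) work.
  y7=1, y4=0: forces y3=0; y6=1; y1, y2, y5 free → 2^3 = 8.
  y7=0, y4=1: remaining (y1,y2,y3,y5,y6) ∈ {(1,1,0,1,1); (1,1,1,1,1)} — 2.
  y7=0, y4=0: forces y5=1; y6=1; y1, y2, y3 free → 2^3 = 8.
Total: 9 + 8 + 2 + 8 = 27.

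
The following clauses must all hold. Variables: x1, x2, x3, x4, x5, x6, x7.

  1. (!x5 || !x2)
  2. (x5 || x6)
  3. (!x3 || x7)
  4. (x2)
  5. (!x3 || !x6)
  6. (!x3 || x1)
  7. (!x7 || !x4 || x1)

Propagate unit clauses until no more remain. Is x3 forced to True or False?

(x2) is a unit clause: x2 = True.
In (!x2 || !x5), !x2 is now false; !x5 must hold, so x5 = False.
(x6 || x5): since x5 = False, the clause reduces to (x6). x6 = True.
(!x3 || !x6) with x6 = True leaves only !x3, so x3 = False.

False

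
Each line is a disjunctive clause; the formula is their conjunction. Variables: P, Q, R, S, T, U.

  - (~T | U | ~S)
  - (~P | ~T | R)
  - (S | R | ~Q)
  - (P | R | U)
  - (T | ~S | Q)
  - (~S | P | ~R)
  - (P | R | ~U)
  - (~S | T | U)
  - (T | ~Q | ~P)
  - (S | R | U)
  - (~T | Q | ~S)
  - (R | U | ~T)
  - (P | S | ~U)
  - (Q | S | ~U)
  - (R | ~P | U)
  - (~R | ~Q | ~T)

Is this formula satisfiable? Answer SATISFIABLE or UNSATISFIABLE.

Set P = True and propagate.
Try Q = False.
The remaining clauses are satisfied by R = True, S = False, T = False, U = False.
Every clause has at least one true literal under this assignment.
So P=T, Q=F, R=T, S=F, T=F, U=F is a satisfying assignment.

SATISFIABLE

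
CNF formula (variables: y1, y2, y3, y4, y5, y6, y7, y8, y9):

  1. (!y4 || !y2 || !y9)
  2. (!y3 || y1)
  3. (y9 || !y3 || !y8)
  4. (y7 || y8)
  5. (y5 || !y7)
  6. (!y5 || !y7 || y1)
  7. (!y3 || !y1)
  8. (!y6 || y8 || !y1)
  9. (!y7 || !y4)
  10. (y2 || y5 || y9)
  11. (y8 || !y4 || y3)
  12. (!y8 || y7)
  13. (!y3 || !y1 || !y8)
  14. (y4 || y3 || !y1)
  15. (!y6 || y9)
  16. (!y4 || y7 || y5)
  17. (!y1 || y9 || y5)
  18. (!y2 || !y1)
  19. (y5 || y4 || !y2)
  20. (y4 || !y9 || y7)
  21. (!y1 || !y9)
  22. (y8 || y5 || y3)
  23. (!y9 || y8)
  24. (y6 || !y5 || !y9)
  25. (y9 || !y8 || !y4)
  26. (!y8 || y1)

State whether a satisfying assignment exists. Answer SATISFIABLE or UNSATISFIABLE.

y1 = True:
  propagation gives y3=False, y4=True, y7=False, y8=True; an empty clause results — contradiction.
y1 = False:
  propagation gives y3=False, y8=False, y7=True, y5=True; an empty clause results — contradiction.
Every branch closes, so no satisfying assignment exists.

UNSATISFIABLE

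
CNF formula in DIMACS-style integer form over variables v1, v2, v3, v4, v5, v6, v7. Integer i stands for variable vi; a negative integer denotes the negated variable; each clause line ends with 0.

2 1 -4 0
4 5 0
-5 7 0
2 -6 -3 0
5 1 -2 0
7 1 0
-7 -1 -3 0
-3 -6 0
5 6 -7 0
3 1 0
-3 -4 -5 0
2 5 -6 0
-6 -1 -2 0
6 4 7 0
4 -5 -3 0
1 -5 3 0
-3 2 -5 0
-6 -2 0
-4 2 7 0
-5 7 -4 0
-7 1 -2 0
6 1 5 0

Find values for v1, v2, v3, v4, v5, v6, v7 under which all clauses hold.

v1=T  v2=T  v3=F  v4=F  v5=T  v6=F  v7=T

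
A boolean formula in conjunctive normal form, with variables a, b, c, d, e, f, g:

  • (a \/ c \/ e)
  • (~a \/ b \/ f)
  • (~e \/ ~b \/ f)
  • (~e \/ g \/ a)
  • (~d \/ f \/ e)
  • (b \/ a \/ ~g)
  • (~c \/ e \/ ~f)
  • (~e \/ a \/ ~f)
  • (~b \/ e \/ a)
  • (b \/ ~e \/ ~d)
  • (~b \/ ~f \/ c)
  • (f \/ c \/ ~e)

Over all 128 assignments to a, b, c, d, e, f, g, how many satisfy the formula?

17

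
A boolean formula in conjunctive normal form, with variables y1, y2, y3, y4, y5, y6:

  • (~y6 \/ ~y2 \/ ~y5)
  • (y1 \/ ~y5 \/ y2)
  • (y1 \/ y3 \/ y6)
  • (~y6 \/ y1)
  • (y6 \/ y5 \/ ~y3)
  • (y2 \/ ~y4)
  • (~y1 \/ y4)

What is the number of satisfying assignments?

7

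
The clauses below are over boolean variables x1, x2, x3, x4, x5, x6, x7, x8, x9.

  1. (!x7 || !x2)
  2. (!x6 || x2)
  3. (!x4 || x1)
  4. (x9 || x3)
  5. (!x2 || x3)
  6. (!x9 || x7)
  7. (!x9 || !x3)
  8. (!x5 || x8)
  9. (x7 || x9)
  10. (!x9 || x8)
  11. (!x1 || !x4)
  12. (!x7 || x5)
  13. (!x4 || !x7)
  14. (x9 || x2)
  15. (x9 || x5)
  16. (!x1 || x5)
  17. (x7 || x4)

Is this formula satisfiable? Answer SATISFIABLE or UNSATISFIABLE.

Pure literal: x6 appears only negated; assign x6 = False.
x8 occurs only positively in the remaining clauses — set x8 = True.
Set x1 = False and propagate.
  then x4 is forced to False.
  then x7 is forced to True.
  then x2 is forced to False.
  then x5 is forced to True.
  then x9 is forced to True.
  then x3 is forced to False.
So x1=False, x2=False, x3=False, x4=False, x5=True, x6=False, x7=True, x8=True, x9=True is a satisfying assignment.

SATISFIABLE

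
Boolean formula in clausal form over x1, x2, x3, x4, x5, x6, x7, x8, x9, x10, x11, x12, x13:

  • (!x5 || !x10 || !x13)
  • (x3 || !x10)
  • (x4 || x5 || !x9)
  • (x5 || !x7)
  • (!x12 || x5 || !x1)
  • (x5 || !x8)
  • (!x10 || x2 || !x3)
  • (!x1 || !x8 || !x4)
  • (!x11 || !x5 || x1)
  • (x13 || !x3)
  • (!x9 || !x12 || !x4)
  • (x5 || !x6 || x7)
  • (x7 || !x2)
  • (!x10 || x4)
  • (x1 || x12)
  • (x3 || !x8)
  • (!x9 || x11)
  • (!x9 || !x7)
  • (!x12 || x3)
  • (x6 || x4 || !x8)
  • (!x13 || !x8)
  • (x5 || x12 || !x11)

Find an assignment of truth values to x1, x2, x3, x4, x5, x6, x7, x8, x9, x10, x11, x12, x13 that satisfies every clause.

x1=T, x2=T, x3=F, x4=T, x5=T, x6=F, x7=T, x8=F, x9=F, x10=F, x11=F, x12=F, x13=F

x8 occurs only negated in the remaining clauses — set x8 = False.
Pure literal: x9 appears only negated; assign x9 = False.
Set x1 = True and propagate.
The remaining clauses are satisfied by x2 = True, x3 = False, x4 = True, x5 = True, x6 = False, x7 = True, x10 = False, x11 = False, x12 = False, x13 = False.
Every clause has at least one true literal under this assignment.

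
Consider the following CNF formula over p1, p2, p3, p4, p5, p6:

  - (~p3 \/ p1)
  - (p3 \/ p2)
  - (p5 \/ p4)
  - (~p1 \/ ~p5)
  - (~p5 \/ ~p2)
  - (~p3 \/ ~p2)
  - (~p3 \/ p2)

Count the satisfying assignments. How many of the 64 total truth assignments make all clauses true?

4

The models are:
  p1=F p2=T p3=F p4=T p5=F p6=F
  p1=F p2=T p3=F p4=T p5=F p6=T
  p1=T p2=T p3=F p4=T p5=F p6=F
  p1=T p2=T p3=F p4=T p5=F p6=T
That's 4 in total.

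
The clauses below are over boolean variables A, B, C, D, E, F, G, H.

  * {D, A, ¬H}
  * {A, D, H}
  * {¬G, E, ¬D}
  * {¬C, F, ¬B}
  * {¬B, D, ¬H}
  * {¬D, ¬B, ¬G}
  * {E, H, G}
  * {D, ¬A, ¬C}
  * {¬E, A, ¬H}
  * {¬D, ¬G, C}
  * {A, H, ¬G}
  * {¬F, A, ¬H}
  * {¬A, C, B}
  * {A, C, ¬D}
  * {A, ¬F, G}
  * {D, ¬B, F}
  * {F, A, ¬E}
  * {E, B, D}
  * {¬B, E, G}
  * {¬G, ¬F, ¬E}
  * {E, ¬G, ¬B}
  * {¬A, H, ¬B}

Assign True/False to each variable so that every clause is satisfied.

A = 1, B = 1, C = 1, D = 1, E = 1, F = 1, G = 0, H = 1

Check each clause:
  1. {¬H, D, A} — A is true.
  2. {H, A, D} — H is true.
  3. {¬D, ¬G, E} — ¬G is true.
  4. {F, ¬C, ¬B} — F is true.
  5. {¬H, ¬B, D} — D is true.
  6. {¬G, ¬B, ¬D} — ¬G is true.
  7. {E, H, G} — H is true.
  8. {D, ¬A, ¬C} — D is true.
  9. {¬H, ¬E, A} — A is true.
  10. {¬G, ¬D, C} — ¬G is true.
  11. {¬G, A, H} — H is true.
  12. {¬F, ¬H, A} — A is true.
  13. {C, ¬A, B} — B is true.
  14. {¬D, A, C} — A is true.
  15. {A, ¬F, G} — A is true.
  16. {D, F, ¬B} — D is true.
  17. {¬E, A, F} — A is true.
  18. {B, E, D} — B is true.
  19. {E, ¬B, G} — E is true.
  20. {¬E, ¬F, ¬G} — ¬G is true.
  21. {¬B, E, ¬G} — ¬G is true.
  22. {H, ¬B, ¬A} — H is true.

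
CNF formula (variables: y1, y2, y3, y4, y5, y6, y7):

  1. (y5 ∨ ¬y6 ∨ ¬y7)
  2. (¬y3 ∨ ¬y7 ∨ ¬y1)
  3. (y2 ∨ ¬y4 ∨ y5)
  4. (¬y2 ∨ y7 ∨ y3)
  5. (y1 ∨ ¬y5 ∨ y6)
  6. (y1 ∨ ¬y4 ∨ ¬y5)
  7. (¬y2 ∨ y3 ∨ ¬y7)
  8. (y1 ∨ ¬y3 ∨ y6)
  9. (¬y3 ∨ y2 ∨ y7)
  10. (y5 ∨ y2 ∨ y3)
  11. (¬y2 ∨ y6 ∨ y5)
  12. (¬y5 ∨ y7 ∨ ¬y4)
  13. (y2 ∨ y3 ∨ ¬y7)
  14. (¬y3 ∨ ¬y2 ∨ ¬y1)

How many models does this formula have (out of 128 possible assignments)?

Case analysis on y2 and y3:
  y2=T, y3=T: remaining (y1,y4,y5,y6,y7) ∈ {(F,F,F,T,F); (F,F,T,T,F); (F,F,T,T,T); (F,T,F,T,F)} — 4.
  y2=T, y3=F: a clause becomes empty — 0.
  y2=F, y3=T: remaining (y1,y4,y5,y6,y7) ∈ {(F,F,T,T,T)} — 1.
  y2=F, y3=F: remaining (y1,y4,y5,y6,y7) ∈ {(F,F,T,T,F); (T,F,T,F,F); (T,F,T,T,F)} — 3.
Total: 4 + 0 + 1 + 3 = 8.

8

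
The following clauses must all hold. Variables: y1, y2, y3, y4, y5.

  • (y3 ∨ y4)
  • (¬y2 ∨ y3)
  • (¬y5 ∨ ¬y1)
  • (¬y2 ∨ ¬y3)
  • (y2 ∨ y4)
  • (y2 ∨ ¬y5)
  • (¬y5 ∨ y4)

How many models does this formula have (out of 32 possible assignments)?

4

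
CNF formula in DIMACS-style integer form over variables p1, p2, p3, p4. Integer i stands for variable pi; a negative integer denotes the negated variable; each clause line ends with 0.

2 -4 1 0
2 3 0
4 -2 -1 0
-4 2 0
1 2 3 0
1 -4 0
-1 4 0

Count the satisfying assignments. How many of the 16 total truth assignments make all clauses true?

5

Satisfying assignments:
  p1=F p2=F p3=T p4=F
  p1=F p2=T p3=F p4=F
  p1=F p2=T p3=T p4=F
  p1=T p2=T p3=F p4=T
  p1=T p2=T p3=T p4=T
That's 5 in total.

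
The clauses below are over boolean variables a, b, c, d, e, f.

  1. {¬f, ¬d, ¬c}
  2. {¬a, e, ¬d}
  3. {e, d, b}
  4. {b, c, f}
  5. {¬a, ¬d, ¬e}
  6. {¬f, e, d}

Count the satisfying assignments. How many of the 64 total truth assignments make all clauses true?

28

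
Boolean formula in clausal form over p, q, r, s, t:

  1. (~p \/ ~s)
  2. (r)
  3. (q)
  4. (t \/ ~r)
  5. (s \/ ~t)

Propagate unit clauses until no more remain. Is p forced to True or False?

(r) is a unit clause: r = True.
Unit clause (q) sets q = True.
(~r \/ t) with r = True leaves only t, so t = True.
(s \/ ~t): since t = True, the clause reduces to (s). s = True.
From (~p \/ ~s) and s = True: p = False.

False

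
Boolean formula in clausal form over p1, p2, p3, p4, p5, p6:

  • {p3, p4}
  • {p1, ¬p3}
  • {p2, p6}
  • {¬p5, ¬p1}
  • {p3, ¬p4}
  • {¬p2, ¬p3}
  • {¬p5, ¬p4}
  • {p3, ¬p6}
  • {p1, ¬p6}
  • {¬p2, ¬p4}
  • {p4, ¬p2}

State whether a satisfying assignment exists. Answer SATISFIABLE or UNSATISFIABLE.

SATISFIABLE

Pure literal: p5 appears only negated; assign p5 = False.
Try p1 = True.
Set p2 = False and propagate.
  then p6 is forced to True.
  then p3 is forced to True.
p4 is now unconstrained; take p4 = True.
So p1 = T, p2 = F, p3 = T, p4 = T, p5 = F, p6 = T is a satisfying assignment.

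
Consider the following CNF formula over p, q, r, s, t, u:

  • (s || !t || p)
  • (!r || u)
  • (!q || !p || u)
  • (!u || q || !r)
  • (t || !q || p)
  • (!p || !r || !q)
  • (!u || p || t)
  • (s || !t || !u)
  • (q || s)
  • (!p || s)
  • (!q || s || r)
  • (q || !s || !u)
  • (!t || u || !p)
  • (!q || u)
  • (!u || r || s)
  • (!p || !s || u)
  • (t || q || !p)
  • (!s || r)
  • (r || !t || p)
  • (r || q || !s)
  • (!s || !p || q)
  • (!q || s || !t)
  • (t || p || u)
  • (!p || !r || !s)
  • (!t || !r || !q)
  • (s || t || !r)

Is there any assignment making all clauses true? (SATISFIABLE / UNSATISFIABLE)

UNSATISFIABLE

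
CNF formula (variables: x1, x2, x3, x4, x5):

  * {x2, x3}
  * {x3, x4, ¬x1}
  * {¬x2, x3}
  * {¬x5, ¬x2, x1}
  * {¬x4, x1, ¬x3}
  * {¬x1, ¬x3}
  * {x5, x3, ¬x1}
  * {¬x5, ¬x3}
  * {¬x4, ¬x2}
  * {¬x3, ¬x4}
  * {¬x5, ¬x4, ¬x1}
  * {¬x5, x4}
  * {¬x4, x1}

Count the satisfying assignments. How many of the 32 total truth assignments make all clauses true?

2

Satisfying assignments:
  x1=F x2=F x3=T x4=F x5=F
  x1=F x2=T x3=T x4=F x5=F
That's 2 in total.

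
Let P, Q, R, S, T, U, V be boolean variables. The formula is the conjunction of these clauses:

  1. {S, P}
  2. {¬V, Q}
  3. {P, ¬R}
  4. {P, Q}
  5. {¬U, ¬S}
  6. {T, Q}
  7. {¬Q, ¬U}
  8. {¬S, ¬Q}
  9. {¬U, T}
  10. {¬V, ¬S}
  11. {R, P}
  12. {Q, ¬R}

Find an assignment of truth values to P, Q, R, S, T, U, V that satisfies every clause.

P=T, Q=T, R=T, S=F, T=T, U=F, V=T

P occurs only positively in the remaining clauses — set P = True.
Pure literal: T appears only positively; assign T = True.
Branch on Q: take Q = True.
  then U is forced to False.
  then S is forced to False.
R, V are now unconstrained; take R = True, V = True.
Every clause has at least one true literal under this assignment.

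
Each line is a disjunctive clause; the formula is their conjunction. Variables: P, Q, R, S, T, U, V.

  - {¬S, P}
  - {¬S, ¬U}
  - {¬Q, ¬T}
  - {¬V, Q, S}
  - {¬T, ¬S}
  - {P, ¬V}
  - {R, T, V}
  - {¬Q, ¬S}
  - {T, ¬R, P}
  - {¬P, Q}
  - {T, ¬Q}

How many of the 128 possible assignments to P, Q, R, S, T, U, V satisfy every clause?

Satisfying assignments:
  P=0 Q=0 R=0 S=0 T=1 U=0 V=0
  P=0 Q=0 R=0 S=0 T=1 U=1 V=0
  P=0 Q=0 R=1 S=0 T=1 U=0 V=0
  P=0 Q=0 R=1 S=0 T=1 U=1 V=0
That's 4 in total.

4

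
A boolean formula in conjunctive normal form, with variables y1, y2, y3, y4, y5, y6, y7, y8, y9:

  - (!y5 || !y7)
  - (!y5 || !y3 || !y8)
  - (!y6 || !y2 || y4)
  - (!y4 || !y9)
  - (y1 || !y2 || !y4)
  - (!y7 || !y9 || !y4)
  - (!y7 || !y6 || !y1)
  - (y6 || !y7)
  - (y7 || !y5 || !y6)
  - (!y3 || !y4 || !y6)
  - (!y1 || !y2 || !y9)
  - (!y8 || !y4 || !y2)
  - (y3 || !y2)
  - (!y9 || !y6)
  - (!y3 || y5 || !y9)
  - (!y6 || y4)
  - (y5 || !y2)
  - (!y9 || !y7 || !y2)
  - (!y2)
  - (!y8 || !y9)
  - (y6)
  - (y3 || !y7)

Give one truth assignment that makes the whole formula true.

Unit propagation: (!y2) forces y2 = False.
(y6) is a unit clause, so y6 = True.
The clause (!y9) is unit: y9 must be False.
The clause (y4) is unit: y4 must be True.
(!y3) is a unit clause, so y3 = False.
The clause (!y7) is unit: y7 must be False.
Unit propagation: (!y5) forces y5 = False.
y1, y8 are now unconstrained; take y1 = False, y8 = False.
Every clause has at least one true literal under this assignment.

y1 = F  y2 = F  y3 = F  y4 = T  y5 = F  y6 = T  y7 = F  y8 = F  y9 = F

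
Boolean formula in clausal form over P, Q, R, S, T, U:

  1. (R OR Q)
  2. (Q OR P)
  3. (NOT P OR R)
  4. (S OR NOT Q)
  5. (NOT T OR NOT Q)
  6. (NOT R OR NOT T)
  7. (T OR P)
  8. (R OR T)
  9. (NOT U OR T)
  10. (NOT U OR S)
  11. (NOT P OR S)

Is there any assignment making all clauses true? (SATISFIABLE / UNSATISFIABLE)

SATISFIABLE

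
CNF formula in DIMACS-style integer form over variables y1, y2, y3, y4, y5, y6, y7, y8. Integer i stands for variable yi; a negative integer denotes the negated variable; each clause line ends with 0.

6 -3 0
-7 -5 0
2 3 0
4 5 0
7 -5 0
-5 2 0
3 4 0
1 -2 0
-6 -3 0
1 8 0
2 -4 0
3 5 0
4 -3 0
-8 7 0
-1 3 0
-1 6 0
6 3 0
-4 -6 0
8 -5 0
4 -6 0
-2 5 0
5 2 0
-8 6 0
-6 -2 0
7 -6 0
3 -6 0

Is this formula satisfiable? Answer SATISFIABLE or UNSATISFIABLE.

y6 = True:
  propagation gives y3=False; an empty clause results — contradiction.
y6 = False:
  propagation gives y3=False; an empty clause results — contradiction.
Every branch closes, so no satisfying assignment exists.

UNSATISFIABLE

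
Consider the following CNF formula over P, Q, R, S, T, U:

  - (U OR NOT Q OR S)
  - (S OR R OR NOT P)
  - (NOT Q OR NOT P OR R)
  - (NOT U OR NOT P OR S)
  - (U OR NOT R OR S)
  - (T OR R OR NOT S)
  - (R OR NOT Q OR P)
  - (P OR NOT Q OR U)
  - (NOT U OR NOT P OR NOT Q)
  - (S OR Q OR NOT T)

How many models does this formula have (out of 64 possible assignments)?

Case analysis on P and Q:
  P=T, Q=T: remaining (R,S,T,U) ∈ {(T,T,F,F); (T,T,T,F)} — 2.
  P=T, Q=F: U free; 3 ways for (R,S,T) × 2^1 = 6.
  P=F, Q=T: remaining (R,S,T,U) ∈ {(T,F,F,T); (T,F,T,T); (T,T,F,T); (T,T,T,T)} — 4.
  P=F, Q=F: 9 of the 16 assignments to (R,S,T,U) work.
Total: 2 + 6 + 4 + 9 = 21.

21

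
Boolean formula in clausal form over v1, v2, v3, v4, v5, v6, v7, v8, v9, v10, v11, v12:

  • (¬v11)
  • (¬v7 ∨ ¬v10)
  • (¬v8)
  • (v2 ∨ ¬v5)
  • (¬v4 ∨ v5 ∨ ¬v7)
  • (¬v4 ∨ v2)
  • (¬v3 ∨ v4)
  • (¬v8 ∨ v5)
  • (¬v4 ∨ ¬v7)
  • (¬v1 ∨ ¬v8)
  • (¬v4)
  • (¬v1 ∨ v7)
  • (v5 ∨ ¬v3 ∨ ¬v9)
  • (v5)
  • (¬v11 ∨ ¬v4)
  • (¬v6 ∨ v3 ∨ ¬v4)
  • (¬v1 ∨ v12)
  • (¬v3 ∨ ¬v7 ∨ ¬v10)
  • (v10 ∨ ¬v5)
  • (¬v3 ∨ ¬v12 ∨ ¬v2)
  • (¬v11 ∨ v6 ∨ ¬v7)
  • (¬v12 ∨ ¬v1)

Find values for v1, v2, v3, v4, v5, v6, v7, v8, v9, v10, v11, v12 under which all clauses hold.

v1=F  v2=T  v3=F  v4=F  v5=T  v6=F  v7=F  v8=F  v9=F  v10=T  v11=F  v12=T

(¬v11) is a unit clause, so v11 = False.
Unit propagation: (¬v8) forces v8 = False.
(¬v4) is a unit clause, so v4 = False.
Unit propagation: (¬v3) forces v3 = False.
(v5) is a unit clause, so v5 = True.
(v2) is a unit clause, so v2 = True.
Unit propagation: (v10) forces v10 = True.
The clause (¬v7) is unit: v7 must be False.
(¬v1) is a unit clause, so v1 = False.
v6, v9, v12 are now unconstrained; take v6 = False, v9 = False, v12 = True.
Every clause has at least one true literal under this assignment.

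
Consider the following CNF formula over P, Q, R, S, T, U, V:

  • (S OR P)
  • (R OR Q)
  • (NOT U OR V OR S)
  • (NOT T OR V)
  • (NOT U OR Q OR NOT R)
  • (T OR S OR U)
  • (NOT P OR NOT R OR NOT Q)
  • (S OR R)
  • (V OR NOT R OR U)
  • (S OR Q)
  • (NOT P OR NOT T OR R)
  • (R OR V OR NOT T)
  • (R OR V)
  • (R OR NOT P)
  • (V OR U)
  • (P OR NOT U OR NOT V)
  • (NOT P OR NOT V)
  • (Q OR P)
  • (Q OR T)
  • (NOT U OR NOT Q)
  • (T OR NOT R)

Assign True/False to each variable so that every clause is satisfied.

S occurs only positively in the remaining clauses — set S = True.
Set P = False and propagate.
  then Q is forced to True.
  then U is forced to False.
  then V is forced to True.
For the remaining variables, R = False, T = True works.
Every clause has at least one true literal under this assignment.

P = F, Q = T, R = F, S = T, T = T, U = F, V = T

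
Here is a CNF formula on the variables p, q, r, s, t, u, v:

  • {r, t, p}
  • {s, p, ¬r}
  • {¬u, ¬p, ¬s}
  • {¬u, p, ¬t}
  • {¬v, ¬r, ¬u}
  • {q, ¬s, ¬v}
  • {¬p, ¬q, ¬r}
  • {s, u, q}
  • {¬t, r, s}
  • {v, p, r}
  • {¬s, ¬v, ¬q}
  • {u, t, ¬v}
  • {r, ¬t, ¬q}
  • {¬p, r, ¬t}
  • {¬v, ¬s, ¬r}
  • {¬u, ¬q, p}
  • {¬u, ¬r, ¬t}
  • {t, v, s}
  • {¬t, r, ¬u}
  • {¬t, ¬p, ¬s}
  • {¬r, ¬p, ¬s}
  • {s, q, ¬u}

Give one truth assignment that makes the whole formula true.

p=True, q=True, r=False, s=False, t=False, u=True, v=True

Check each clause:
  1. {p, t, r} — p is true.
  2. {¬r, p, s} — p is true.
  3. {¬u, ¬p, ¬s} — ¬s is true.
  4. {p, ¬u, ¬t} — p is true.
  5. {¬u, ¬v, ¬r} — ¬r is true.
  6. {q, ¬s, ¬v} — q is true.
  7. {¬r, ¬q, ¬p} — ¬r is true.
  8. {s, q, u} — q is true.
  9. {s, r, ¬t} — ¬t is true.
  10. {r, p, v} — p is true.
  11. {¬q, ¬s, ¬v} — ¬s is true.
  12. {t, ¬v, u} — u is true.
  13. {r, ¬t, ¬q} — ¬t is true.
  14. {¬t, ¬p, r} — ¬t is true.
  15. {¬s, ¬v, ¬r} — ¬s is true.
  16. {p, ¬q, ¬u} — p is true.
  17. {¬r, ¬t, ¬u} — ¬t is true.
  18. {v, t, s} — v is true.
  19. {r, ¬t, ¬u} — ¬t is true.
  20. {¬t, ¬s, ¬p} — ¬t is true.
  21. {¬s, ¬r, ¬p} — ¬s is true.
  22. {s, q, ¬u} — q is true.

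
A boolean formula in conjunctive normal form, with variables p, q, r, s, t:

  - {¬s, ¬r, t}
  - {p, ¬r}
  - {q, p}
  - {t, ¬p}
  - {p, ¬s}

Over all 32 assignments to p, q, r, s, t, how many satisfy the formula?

Case analysis on p and r:
  p=T, r=T: remaining (q,s,t) ∈ {(F,F,T); (F,T,T); (T,F,T); (T,T,T)} — 4.
  p=T, r=F: remaining (q,s,t) ∈ {(F,F,T); (F,T,T); (T,F,T); (T,T,T)} — 4.
  p=F, r=T: a clause becomes empty — 0.
  p=F, r=F: remaining (q,s,t) ∈ {(T,F,F); (T,F,T)} — 2.
Total: 4 + 4 + 0 + 2 = 10.

10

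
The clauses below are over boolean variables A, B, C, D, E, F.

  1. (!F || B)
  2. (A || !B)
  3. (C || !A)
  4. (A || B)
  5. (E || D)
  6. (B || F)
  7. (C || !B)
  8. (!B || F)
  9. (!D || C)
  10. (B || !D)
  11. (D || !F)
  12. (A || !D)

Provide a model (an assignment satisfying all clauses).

Pure literal: C appears only positively; assign C = True.
Branch on A: take A = True.
Set B = True and propagate.
  then F is forced to True.
  then D is forced to True.
E is now unconstrained; take E = False.

A = T, B = T, C = T, D = T, E = F, F = T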